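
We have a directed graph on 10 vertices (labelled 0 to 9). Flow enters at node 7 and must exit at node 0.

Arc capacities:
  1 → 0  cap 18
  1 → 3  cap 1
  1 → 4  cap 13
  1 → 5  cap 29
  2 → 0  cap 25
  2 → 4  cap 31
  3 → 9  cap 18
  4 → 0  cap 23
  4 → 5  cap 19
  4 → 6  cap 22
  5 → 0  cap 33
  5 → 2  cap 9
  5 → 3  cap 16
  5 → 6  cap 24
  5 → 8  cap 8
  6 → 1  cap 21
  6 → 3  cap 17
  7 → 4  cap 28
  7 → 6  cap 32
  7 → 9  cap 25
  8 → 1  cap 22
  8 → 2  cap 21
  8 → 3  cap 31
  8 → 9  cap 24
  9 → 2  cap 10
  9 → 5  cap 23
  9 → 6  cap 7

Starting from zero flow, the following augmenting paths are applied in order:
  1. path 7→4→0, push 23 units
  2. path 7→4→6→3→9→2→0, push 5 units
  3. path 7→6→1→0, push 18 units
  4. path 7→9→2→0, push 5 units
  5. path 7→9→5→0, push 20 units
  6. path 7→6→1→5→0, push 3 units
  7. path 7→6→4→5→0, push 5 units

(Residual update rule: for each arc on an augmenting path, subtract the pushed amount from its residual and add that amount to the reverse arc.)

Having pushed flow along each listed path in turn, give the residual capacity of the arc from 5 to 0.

Residual capacity of (5,0): 5

after path 1 (7→4→0, push 23): res(5,0)=33
after path 2 (7→4→6→3→9→2→0, push 5): res(5,0)=33
after path 3 (7→6→1→0, push 18): res(5,0)=33
after path 4 (7→9→2→0, push 5): res(5,0)=33
after path 5 (7→9→5→0, push 20): res(5,0)=13
after path 6 (7→6→1→5→0, push 3): res(5,0)=10
after path 7 (7→6→4→5→0, push 5): res(5,0)=5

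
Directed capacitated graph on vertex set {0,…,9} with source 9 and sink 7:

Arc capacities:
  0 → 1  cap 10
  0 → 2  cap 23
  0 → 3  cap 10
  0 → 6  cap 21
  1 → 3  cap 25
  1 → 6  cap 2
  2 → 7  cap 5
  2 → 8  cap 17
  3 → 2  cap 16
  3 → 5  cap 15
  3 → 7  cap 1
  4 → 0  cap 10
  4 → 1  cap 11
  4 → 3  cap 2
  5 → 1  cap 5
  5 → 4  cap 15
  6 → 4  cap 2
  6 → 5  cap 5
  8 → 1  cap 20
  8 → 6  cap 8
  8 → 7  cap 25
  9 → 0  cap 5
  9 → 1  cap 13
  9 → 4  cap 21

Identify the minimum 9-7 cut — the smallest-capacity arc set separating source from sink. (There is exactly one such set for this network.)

augment #1: 9→0→2→7 push 5
augment #2: 9→1→3→7 push 1
augment #3: 9→1→3→2→8→7 push 12
augment #4: 9→4→0→2→8→7 push 5
max flow = 23; residual-reachable set from 9 gives S-side
cut edges (S→T): {(2,7), (2,8), (3,7)} total cap 23

Min-cut arcs: {(2,7), (2,8), (3,7)} (total capacity 23)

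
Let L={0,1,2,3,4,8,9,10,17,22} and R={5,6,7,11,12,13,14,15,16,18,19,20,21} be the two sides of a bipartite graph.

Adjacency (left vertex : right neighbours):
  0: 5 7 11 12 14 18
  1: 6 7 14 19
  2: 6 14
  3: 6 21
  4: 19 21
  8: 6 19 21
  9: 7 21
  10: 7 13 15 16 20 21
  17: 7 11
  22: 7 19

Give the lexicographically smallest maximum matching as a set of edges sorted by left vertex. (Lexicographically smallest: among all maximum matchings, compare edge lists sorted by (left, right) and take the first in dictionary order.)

|M| = 8 (so the lex-smallest maximum matching has 8 edges)
process left vertices in ascending order; for each, take the smallest-labelled available neighbour that still permits 8 edges overall, or leave it unmatched if none does
lex-smallest matching: {0-5, 1-6, 2-14, 3-21, 4-19, 9-7, 10-13, 17-11}

Lex-smallest maximum matching: {(0,5), (1,6), (2,14), (3,21), (4,19), (9,7), (10,13), (17,11)}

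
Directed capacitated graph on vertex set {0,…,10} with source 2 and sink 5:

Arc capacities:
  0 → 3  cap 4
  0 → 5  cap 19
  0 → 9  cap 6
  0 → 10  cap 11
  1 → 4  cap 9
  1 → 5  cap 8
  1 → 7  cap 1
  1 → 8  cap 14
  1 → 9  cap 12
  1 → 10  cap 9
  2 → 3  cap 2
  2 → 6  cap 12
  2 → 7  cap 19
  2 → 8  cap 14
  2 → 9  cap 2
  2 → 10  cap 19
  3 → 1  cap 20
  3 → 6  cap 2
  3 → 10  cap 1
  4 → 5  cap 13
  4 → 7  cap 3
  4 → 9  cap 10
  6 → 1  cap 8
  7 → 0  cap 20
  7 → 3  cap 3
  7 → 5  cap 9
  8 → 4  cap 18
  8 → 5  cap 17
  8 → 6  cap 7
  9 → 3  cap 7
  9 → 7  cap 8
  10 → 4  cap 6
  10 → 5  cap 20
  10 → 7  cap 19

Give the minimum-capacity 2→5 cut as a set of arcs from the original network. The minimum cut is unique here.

augment #1: 2→7→5 push 9
augment #2: 2→8→5 push 14
augment #3: 2→10→5 push 19
augment #4: 2→3→1→5 push 2
augment #5: 2→6→1→5 push 6
augment #6: 2→7→0→5 push 10
augment #7: 2→6→1→4→5 push 2
augment #8: 2→9→3→10→5 push 1
augment #9: 2→9→7→0→5 push 1
max flow = 64; residual-reachable set from 2 gives S-side
cut edges (S→T): {(2,3), (2,7), (2,8), (2,9), (2,10), (6,1)} total cap 64

Min-cut arcs: {(2,3), (2,7), (2,8), (2,9), (2,10), (6,1)} (total capacity 64)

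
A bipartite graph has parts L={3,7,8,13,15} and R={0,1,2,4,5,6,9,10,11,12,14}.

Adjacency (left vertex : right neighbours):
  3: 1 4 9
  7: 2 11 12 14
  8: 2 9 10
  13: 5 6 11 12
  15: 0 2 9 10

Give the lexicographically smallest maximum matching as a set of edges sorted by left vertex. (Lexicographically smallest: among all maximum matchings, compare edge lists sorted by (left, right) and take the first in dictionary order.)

|M| = 5 (so the lex-smallest maximum matching has 5 edges)
process left vertices in ascending order; for each, take the smallest-labelled available neighbour that still permits 5 edges overall, or leave it unmatched if none does
lex-smallest matching: {3-1, 7-2, 8-9, 13-5, 15-0}

Lex-smallest maximum matching: {(3,1), (7,2), (8,9), (13,5), (15,0)}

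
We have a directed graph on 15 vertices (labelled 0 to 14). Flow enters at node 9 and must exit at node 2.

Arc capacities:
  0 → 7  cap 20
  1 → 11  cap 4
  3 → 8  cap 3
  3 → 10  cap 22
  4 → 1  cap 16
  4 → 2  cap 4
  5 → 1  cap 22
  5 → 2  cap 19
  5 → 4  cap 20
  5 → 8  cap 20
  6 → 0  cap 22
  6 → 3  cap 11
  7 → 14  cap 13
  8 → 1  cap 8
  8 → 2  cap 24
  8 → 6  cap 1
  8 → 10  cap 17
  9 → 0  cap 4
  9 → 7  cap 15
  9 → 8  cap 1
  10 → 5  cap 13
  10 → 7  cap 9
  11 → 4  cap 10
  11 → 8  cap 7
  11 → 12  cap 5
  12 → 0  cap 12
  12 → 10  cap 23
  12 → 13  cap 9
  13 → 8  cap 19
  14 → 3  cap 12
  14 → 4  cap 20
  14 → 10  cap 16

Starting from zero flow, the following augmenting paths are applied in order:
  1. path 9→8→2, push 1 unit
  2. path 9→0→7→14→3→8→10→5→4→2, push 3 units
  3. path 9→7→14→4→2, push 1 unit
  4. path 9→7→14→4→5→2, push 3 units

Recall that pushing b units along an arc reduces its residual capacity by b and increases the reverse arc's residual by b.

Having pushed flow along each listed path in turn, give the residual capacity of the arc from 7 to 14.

Residual capacity of (7,14): 6

after path 1 (9→8→2, push 1): res(7,14)=13
after path 2 (9→0→7→14→3→8→10→5→4→2, push 3): res(7,14)=10
after path 3 (9→7→14→4→2, push 1): res(7,14)=9
after path 4 (9→7→14→4→5→2, push 3): res(7,14)=6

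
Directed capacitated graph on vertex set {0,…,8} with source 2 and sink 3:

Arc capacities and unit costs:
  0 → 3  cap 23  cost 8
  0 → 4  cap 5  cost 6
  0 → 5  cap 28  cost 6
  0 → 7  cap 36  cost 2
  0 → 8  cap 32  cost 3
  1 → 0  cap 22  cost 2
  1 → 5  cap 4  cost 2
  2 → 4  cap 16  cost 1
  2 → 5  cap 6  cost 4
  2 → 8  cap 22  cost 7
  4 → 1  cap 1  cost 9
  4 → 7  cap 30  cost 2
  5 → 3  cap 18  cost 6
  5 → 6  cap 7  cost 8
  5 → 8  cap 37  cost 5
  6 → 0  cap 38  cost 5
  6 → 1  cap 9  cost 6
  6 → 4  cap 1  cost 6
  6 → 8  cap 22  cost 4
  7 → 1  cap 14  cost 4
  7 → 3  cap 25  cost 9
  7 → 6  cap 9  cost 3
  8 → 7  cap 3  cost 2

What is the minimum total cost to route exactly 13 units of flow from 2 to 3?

shortest-cost path #1: 2→5→3 push 6 @ unit cost 10 (adds 60)
shortest-cost path #2: 2→4→7→3 push 7 @ unit cost 12 (adds 84)
total cost = 144

Minimum cost for 13 units: 144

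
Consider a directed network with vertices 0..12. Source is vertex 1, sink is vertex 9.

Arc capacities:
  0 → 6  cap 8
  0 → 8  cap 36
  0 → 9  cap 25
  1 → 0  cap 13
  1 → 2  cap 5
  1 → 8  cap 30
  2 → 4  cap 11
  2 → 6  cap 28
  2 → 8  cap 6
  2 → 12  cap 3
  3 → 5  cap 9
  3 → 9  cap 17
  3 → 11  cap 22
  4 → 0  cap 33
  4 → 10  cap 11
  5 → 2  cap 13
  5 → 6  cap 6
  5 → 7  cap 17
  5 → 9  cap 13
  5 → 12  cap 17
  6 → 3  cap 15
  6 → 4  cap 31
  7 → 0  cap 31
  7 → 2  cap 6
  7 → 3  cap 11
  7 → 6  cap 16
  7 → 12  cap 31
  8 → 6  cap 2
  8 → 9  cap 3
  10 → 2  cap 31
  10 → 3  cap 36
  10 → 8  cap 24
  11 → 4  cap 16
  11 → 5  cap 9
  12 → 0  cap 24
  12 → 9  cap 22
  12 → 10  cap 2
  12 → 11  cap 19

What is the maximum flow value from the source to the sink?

augment #1: 1→0→9 bottleneck 13, total now 13
augment #2: 1→8→9 bottleneck 3, total now 16
augment #3: 1→2→12→9 bottleneck 3, total now 19
augment #4: 1→2→4→0→9 bottleneck 2, total now 21
augment #5: 1→8→6→3→9 bottleneck 2, total now 23

Maximum flow value: 23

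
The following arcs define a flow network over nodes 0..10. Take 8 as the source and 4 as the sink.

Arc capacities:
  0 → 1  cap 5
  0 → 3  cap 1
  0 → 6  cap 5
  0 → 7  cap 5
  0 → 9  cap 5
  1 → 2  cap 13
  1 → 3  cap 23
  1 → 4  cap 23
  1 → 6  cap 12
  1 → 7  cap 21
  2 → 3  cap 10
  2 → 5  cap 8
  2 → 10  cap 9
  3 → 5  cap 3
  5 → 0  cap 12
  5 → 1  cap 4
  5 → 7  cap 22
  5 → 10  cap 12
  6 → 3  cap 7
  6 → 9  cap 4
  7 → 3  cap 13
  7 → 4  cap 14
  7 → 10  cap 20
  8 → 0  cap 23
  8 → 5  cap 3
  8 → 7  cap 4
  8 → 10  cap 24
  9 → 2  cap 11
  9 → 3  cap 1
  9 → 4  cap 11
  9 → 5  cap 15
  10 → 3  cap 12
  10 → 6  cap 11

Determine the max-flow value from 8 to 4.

augment #1: 8→7→4 bottleneck 4, total now 4
augment #2: 8→0→1→4 bottleneck 5, total now 9
augment #3: 8→0→7→4 bottleneck 5, total now 14
augment #4: 8→0→9→4 bottleneck 5, total now 19
augment #5: 8→5→1→4 bottleneck 3, total now 22
augment #6: 8→0→6→9→4 bottleneck 4, total now 26
augment #7: 8→0→3→5→1→4 bottleneck 1, total now 27
augment #8: 8→10→3→5→7→4 bottleneck 2, total now 29

Maximum flow value: 29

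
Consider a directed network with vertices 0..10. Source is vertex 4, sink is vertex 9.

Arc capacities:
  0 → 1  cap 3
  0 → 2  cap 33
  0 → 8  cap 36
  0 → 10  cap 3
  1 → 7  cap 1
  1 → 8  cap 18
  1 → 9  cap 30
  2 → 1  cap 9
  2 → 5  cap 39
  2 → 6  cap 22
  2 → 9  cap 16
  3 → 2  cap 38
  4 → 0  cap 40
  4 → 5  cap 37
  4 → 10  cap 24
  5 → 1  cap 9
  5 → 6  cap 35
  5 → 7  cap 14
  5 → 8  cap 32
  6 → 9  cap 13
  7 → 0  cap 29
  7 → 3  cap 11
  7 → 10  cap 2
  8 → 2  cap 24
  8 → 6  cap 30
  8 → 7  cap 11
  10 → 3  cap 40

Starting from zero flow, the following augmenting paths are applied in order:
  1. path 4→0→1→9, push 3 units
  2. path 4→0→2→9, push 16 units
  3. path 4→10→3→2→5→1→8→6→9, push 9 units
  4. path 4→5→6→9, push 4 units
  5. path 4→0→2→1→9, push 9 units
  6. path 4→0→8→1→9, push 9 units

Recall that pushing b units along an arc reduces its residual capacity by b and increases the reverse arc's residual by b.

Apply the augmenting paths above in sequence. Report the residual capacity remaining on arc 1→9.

Residual capacity of (1,9): 9

after path 1 (4→0→1→9, push 3): res(1,9)=27
after path 2 (4→0→2→9, push 16): res(1,9)=27
after path 3 (4→10→3→2→5→1→8→6→9, push 9): res(1,9)=27
after path 4 (4→5→6→9, push 4): res(1,9)=27
after path 5 (4→0→2→1→9, push 9): res(1,9)=18
after path 6 (4→0→8→1→9, push 9): res(1,9)=9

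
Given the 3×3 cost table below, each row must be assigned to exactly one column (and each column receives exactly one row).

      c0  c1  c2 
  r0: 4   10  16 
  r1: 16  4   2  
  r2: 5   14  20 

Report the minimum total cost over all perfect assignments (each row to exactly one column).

optimal assignment: row0→col1 (cost 10), row1→col2 (cost 2), row2→col0 (cost 5)
total = 10 + 2 + 5 = 17

Minimum assignment cost: 17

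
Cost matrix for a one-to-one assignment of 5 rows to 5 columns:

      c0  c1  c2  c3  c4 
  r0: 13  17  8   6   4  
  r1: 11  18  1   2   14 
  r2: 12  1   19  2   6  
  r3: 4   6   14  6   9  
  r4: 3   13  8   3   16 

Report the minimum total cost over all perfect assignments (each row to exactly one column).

optimal assignment: row0→col4 (cost 4), row1→col2 (cost 1), row2→col1 (cost 1), row3→col0 (cost 4), row4→col3 (cost 3)
total = 4 + 1 + 1 + 4 + 3 = 13

Minimum assignment cost: 13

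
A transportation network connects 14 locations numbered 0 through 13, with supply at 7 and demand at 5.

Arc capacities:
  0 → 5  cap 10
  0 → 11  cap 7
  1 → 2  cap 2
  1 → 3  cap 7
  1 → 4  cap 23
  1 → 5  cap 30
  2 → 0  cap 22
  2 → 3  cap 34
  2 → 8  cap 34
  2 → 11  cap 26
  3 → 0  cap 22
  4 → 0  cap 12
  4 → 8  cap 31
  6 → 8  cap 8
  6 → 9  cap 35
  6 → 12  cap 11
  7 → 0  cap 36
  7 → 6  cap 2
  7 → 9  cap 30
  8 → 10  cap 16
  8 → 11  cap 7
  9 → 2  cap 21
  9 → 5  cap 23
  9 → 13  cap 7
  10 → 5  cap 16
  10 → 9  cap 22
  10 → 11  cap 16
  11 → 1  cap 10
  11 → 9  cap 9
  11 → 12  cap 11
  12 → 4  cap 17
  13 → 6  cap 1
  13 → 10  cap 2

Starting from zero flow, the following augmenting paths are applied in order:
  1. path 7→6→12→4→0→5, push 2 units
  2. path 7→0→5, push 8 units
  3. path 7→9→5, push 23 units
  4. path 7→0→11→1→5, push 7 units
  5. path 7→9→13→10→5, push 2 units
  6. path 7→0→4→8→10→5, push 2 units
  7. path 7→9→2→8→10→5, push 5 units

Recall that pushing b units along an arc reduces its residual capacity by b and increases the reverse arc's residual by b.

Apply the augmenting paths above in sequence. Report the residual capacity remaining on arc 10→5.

Residual capacity of (10,5): 7

after path 1 (7→6→12→4→0→5, push 2): res(10,5)=16
after path 2 (7→0→5, push 8): res(10,5)=16
after path 3 (7→9→5, push 23): res(10,5)=16
after path 4 (7→0→11→1→5, push 7): res(10,5)=16
after path 5 (7→9→13→10→5, push 2): res(10,5)=14
after path 6 (7→0→4→8→10→5, push 2): res(10,5)=12
after path 7 (7→9→2→8→10→5, push 5): res(10,5)=7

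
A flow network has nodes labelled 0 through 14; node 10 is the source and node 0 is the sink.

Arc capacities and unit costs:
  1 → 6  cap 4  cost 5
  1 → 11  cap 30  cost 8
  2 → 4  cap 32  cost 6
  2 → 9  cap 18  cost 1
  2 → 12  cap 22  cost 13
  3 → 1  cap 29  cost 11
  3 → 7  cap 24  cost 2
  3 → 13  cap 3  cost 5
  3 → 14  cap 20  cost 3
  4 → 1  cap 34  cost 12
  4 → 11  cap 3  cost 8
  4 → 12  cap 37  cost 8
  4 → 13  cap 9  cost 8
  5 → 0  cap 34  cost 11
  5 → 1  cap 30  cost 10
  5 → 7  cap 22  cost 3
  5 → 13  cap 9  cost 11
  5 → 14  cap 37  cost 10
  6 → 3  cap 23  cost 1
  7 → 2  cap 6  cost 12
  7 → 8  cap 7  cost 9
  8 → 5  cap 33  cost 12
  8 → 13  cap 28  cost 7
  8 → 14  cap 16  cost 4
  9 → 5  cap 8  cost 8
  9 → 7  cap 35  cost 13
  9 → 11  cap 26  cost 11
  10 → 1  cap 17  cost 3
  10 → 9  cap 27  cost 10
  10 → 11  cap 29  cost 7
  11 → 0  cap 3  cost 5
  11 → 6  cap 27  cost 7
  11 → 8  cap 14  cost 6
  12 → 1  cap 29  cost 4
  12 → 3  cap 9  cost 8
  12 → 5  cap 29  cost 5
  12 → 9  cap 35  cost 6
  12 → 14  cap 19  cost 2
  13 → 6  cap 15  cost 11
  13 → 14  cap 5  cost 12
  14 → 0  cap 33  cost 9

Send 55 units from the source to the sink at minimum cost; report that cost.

shortest-cost path #1: 10→11→0 push 3 @ unit cost 12 (adds 36)
shortest-cost path #2: 10→1→6→3→14→0 push 4 @ unit cost 21 (adds 84)
shortest-cost path #3: 10→11→8→14→0 push 14 @ unit cost 26 (adds 364)
shortest-cost path #4: 10→11→6→3→14→0 push 12 @ unit cost 27 (adds 324)
shortest-cost path #5: 10→9→5→0 push 8 @ unit cost 29 (adds 232)
shortest-cost path #6: 10→1→11→6→3→14→0 push 3 @ unit cost 31 (adds 93)
shortest-cost path #7: 10→1→11→6→3→14→8→5→0 push 1 @ unit cost 41 (adds 41)
shortest-cost path #8: 10→1→11→6→3→7→8→5→0 push 3 @ unit cost 53 (adds 159)
shortest-cost path #9: 10→9→7→8→5→0 push 4 @ unit cost 55 (adds 220)
shortest-cost path #10: 10→9→7→3→13→14→8→5→0 push 3 @ unit cost 57 (adds 171)
total cost = 1724

Minimum cost for 55 units: 1724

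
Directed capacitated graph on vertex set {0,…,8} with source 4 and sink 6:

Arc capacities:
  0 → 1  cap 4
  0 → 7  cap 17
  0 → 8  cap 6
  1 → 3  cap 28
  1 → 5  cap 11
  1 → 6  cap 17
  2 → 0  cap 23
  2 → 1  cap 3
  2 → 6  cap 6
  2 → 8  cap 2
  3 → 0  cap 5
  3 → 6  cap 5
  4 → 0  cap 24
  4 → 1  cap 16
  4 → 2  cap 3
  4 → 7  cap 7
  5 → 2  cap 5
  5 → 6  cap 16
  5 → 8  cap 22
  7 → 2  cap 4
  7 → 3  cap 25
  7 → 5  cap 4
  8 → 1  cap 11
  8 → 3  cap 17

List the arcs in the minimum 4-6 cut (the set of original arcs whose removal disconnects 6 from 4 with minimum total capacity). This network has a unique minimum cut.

augment #1: 4→1→6 push 16
augment #2: 4→2→6 push 3
augment #3: 4→0→1→6 push 1
augment #4: 4→7→2→6 push 3
augment #5: 4→7→3→6 push 4
augment #6: 4→0→1→3→6 push 1
augment #7: 4→0→1→5→6 push 2
augment #8: 4→0→7→5→6 push 4
augment #9: 4→0→8→1→5→6 push 6
augment #10: 4→0→7→2→1→5→6 push 1
augment #11: 4→0→7→3→1→5→6 push 1
max flow = 42; residual-reachable set from 4 gives S-side
cut edges (S→T): {(0,1), (0,8), (3,6), (4,1), (4,2), (7,2), (7,5)} total cap 42

Min-cut arcs: {(0,1), (0,8), (3,6), (4,1), (4,2), (7,2), (7,5)} (total capacity 42)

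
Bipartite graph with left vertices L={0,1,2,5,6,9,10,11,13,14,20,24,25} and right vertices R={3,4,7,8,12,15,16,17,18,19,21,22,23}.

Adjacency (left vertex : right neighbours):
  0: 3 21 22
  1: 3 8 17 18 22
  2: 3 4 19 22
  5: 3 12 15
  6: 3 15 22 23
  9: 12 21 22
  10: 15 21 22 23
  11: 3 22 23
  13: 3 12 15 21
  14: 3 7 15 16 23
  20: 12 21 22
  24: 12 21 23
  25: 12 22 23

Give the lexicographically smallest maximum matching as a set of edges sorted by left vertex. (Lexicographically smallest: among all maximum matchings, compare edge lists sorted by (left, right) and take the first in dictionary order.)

|M| = 9 (so the lex-smallest maximum matching has 9 edges)
process left vertices in ascending order; for each, take the smallest-labelled available neighbour that still permits 9 edges overall, or leave it unmatched if none does
lex-smallest matching: {0-3, 1-8, 2-4, 5-12, 6-15, 9-21, 10-22, 11-23, 14-7}

Lex-smallest maximum matching: {(0,3), (1,8), (2,4), (5,12), (6,15), (9,21), (10,22), (11,23), (14,7)}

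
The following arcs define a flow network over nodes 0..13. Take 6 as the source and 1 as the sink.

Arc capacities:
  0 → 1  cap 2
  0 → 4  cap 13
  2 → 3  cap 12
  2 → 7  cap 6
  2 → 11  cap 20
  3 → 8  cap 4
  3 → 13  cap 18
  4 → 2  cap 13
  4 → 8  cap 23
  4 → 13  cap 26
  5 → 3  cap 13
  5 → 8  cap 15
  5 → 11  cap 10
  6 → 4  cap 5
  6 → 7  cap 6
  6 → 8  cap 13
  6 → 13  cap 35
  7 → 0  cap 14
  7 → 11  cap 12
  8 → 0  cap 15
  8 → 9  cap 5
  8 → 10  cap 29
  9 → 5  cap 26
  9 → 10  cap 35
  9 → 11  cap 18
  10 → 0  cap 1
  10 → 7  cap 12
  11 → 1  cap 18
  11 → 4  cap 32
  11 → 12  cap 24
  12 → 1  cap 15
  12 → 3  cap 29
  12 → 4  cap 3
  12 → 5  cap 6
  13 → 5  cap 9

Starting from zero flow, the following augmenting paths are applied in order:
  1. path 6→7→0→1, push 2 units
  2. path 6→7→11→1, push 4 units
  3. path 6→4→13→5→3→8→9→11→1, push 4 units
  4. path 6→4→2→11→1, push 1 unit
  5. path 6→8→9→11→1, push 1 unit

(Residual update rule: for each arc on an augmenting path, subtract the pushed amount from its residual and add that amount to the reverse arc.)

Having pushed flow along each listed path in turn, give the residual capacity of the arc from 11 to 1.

after path 1 (6→7→0→1, push 2): res(11,1)=18
after path 2 (6→7→11→1, push 4): res(11,1)=14
after path 3 (6→4→13→5→3→8→9→11→1, push 4): res(11,1)=10
after path 4 (6→4→2→11→1, push 1): res(11,1)=9
after path 5 (6→8→9→11→1, push 1): res(11,1)=8

Residual capacity of (11,1): 8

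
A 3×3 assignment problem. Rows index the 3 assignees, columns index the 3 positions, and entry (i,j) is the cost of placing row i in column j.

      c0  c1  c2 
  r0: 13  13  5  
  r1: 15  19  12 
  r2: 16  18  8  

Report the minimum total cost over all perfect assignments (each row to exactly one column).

Minimum assignment cost: 36

optimal assignment: row0→col1 (cost 13), row1→col0 (cost 15), row2→col2 (cost 8)
total = 13 + 15 + 8 = 36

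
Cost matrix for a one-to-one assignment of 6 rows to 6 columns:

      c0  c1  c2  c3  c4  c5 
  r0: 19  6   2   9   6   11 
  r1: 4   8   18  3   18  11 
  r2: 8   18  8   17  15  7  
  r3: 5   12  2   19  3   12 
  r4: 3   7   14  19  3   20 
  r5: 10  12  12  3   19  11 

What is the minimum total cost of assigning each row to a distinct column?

Minimum assignment cost: 25

optimal assignment: row0→col1 (cost 6), row1→col0 (cost 4), row2→col5 (cost 7), row3→col2 (cost 2), row4→col4 (cost 3), row5→col3 (cost 3)
total = 6 + 4 + 7 + 2 + 3 + 3 = 25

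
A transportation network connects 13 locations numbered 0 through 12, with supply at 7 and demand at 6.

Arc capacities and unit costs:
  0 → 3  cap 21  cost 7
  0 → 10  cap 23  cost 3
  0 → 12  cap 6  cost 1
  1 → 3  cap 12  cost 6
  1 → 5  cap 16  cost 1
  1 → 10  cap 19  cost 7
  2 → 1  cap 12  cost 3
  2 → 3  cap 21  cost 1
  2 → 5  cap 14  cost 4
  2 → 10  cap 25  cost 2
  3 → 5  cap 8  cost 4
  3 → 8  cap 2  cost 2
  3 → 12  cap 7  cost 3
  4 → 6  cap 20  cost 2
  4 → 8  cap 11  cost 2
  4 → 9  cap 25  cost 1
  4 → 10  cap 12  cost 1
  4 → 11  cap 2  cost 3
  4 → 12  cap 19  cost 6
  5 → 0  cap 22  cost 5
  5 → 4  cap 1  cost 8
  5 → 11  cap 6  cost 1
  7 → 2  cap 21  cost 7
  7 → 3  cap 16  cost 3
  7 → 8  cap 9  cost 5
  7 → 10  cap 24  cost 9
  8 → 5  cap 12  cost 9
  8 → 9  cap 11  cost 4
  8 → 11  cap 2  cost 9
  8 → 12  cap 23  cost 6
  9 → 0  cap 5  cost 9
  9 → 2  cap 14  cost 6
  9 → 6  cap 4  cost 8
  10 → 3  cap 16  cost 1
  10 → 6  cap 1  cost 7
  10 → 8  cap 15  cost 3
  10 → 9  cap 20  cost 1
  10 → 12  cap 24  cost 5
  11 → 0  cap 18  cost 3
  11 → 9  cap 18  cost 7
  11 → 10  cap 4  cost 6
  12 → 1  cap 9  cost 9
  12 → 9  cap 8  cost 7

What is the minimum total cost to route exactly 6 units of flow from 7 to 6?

shortest-cost path #1: 7→10→6 push 1 @ unit cost 16 (adds 16)
shortest-cost path #2: 7→8→9→6 push 4 @ unit cost 17 (adds 68)
shortest-cost path #3: 7→3→5→4→6 push 1 @ unit cost 17 (adds 17)
total cost = 101

Minimum cost for 6 units: 101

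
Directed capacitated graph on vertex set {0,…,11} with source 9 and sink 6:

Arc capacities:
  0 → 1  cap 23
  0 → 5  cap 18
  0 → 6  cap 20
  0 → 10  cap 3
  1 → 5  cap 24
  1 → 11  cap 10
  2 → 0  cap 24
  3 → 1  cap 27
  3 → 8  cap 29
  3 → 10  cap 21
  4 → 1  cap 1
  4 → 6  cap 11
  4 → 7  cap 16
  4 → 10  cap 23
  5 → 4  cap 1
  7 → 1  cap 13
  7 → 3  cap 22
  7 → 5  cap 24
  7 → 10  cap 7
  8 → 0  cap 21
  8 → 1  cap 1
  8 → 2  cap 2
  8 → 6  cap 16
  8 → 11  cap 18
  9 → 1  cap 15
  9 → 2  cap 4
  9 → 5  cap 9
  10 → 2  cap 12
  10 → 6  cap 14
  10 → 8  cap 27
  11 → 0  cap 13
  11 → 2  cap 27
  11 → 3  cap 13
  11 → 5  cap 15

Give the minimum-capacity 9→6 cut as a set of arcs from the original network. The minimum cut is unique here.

Min-cut arcs: {(1,11), (5,4), (9,2)} (total capacity 15)

augment #1: 9→2→0→6 push 4
augment #2: 9→5→4→6 push 1
augment #3: 9→1→11→0→6 push 10
max flow = 15; residual-reachable set from 9 gives S-side
cut edges (S→T): {(1,11), (5,4), (9,2)} total cap 15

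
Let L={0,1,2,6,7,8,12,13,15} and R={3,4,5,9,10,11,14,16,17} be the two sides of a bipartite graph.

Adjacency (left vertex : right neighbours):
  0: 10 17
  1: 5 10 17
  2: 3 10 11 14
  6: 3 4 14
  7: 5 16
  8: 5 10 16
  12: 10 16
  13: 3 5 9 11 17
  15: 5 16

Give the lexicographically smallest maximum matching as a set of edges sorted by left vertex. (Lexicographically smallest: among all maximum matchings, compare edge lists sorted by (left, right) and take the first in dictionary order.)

Lex-smallest maximum matching: {(0,10), (1,17), (2,3), (6,4), (7,5), (8,16), (13,9)}

|M| = 7 (so the lex-smallest maximum matching has 7 edges)
process left vertices in ascending order; for each, take the smallest-labelled available neighbour that still permits 7 edges overall, or leave it unmatched if none does
lex-smallest matching: {0-10, 1-17, 2-3, 6-4, 7-5, 8-16, 13-9}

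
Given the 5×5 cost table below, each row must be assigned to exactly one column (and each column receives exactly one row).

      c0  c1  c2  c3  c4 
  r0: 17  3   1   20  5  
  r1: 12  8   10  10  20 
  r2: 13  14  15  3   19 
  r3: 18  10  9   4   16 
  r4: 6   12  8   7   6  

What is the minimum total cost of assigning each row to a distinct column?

Minimum assignment cost: 31

optimal assignment: row0→col4 (cost 5), row1→col1 (cost 8), row2→col3 (cost 3), row3→col2 (cost 9), row4→col0 (cost 6)
total = 5 + 8 + 3 + 9 + 6 = 31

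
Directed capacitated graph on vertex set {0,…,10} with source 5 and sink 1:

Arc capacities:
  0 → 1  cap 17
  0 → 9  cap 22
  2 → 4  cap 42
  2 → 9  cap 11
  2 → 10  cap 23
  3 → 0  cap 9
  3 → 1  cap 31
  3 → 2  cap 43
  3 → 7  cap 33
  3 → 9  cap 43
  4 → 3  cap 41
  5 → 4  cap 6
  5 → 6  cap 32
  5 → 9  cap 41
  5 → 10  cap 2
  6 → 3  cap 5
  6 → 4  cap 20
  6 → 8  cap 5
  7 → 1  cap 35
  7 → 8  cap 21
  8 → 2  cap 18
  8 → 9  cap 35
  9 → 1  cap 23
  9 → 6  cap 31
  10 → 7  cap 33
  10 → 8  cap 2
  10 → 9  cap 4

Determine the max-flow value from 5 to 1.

augment #1: 5→9→1 bottleneck 23, total now 23
augment #2: 5→4→3→1 bottleneck 6, total now 29
augment #3: 5→6→3→1 bottleneck 5, total now 34
augment #4: 5→10→7→1 bottleneck 2, total now 36
augment #5: 5→6→4→3→1 bottleneck 20, total now 56
augment #6: 5→6→8→2→10→7→1 bottleneck 5, total now 61

Maximum flow value: 61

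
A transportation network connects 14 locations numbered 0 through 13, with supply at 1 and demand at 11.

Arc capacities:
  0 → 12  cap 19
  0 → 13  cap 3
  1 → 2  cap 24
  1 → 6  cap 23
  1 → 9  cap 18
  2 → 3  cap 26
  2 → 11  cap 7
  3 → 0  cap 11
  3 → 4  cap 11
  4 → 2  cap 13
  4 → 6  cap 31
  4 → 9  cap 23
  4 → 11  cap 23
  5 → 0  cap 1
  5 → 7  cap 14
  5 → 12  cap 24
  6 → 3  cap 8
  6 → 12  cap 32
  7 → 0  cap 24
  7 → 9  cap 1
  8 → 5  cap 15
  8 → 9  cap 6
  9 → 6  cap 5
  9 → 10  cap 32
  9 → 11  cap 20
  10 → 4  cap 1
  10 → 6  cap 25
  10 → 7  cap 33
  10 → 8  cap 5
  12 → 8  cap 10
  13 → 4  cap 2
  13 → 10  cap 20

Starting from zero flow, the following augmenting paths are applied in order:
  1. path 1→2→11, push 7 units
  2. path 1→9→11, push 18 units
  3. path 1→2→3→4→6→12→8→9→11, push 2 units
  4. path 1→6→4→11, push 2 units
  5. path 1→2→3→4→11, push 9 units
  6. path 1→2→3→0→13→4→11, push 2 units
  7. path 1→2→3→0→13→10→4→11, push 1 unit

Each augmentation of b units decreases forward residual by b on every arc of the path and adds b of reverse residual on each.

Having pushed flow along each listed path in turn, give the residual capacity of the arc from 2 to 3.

after path 1 (1→2→11, push 7): res(2,3)=26
after path 2 (1→9→11, push 18): res(2,3)=26
after path 3 (1→2→3→4→6→12→8→9→11, push 2): res(2,3)=24
after path 4 (1→6→4→11, push 2): res(2,3)=24
after path 5 (1→2→3→4→11, push 9): res(2,3)=15
after path 6 (1→2→3→0→13→4→11, push 2): res(2,3)=13
after path 7 (1→2→3→0→13→10→4→11, push 1): res(2,3)=12

Residual capacity of (2,3): 12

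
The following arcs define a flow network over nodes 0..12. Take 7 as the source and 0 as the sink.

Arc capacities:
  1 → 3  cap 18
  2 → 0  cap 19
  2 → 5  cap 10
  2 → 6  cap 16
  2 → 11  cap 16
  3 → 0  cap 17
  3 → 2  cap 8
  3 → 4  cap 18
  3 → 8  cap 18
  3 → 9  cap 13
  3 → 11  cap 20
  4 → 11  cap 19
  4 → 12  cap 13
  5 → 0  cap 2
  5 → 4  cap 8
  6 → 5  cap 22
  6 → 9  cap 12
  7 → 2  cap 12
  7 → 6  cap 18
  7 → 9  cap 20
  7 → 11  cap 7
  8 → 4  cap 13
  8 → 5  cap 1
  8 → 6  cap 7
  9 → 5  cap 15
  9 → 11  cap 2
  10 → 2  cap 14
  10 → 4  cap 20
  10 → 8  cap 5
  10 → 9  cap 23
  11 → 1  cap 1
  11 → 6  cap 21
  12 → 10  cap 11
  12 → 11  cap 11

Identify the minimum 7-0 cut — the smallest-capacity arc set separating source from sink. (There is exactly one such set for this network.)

Min-cut arcs: {(2,0), (5,0), (11,1)} (total capacity 22)

augment #1: 7→2→0 push 12
augment #2: 7→6→5→0 push 2
augment #3: 7→11→1→3→0 push 1
augment #4: 7→6→5→4→12→10→2→0 push 7
max flow = 22; residual-reachable set from 7 gives S-side
cut edges (S→T): {(2,0), (5,0), (11,1)} total cap 22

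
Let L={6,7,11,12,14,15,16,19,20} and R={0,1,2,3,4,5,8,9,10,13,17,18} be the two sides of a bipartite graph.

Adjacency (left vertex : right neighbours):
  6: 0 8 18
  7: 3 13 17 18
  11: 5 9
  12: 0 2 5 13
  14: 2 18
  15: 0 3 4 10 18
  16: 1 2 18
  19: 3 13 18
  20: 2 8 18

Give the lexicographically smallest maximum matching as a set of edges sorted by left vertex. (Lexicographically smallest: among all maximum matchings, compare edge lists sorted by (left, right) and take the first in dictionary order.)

|M| = 9 (so the lex-smallest maximum matching has 9 edges)
process left vertices in ascending order; for each, take the smallest-labelled available neighbour that still permits 9 edges overall, or leave it unmatched if none does
lex-smallest matching: {6-0, 7-3, 11-5, 12-2, 14-18, 15-4, 16-1, 19-13, 20-8}

Lex-smallest maximum matching: {(6,0), (7,3), (11,5), (12,2), (14,18), (15,4), (16,1), (19,13), (20,8)}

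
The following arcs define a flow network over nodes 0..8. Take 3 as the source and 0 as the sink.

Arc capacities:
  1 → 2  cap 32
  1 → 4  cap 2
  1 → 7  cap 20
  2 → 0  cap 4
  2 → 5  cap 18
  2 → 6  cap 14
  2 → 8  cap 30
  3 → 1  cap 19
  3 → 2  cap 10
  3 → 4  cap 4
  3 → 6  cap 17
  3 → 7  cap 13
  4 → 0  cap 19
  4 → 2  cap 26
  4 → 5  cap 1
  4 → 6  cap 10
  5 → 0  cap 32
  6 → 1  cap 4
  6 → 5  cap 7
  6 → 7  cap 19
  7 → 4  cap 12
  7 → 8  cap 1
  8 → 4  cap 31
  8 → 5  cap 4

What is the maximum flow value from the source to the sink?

Maximum flow value: 53

augment #1: 3→2→0 bottleneck 4, total now 4
augment #2: 3→4→0 bottleneck 4, total now 8
augment #3: 3→1→4→0 bottleneck 2, total now 10
augment #4: 3→2→5→0 bottleneck 6, total now 16
augment #5: 3→6→5→0 bottleneck 7, total now 23
augment #6: 3→7→4→0 bottleneck 12, total now 35
augment #7: 3→1→2→5→0 bottleneck 12, total now 47
augment #8: 3→7→8→4→0 bottleneck 1, total now 48
augment #9: 3→1→2→8→5→0 bottleneck 4, total now 52
augment #10: 3→1→2→8→4→5→0 bottleneck 1, total now 53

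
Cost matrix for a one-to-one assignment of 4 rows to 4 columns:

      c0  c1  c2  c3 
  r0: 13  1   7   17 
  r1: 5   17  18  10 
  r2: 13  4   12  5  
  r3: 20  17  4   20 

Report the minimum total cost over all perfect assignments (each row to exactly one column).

optimal assignment: row0→col1 (cost 1), row1→col0 (cost 5), row2→col3 (cost 5), row3→col2 (cost 4)
total = 1 + 5 + 5 + 4 = 15

Minimum assignment cost: 15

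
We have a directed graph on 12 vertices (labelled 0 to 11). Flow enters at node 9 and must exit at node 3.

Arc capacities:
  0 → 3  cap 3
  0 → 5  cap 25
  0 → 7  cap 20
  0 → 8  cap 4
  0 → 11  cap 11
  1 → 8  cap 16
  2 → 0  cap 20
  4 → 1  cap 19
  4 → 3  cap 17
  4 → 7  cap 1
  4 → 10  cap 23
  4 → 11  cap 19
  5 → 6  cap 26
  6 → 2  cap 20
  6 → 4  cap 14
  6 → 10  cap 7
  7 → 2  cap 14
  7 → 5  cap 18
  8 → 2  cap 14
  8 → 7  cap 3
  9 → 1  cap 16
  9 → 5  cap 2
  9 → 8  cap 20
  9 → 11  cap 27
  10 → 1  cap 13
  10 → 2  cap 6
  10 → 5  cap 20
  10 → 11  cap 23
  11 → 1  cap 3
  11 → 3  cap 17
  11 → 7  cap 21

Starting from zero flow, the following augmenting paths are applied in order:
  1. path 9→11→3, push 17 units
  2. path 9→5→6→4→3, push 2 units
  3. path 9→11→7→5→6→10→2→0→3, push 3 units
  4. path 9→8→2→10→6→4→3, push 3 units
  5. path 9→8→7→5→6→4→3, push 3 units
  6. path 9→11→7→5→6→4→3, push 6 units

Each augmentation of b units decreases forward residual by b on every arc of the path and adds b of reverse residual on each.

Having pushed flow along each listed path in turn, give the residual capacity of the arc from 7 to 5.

Residual capacity of (7,5): 6

after path 1 (9→11→3, push 17): res(7,5)=18
after path 2 (9→5→6→4→3, push 2): res(7,5)=18
after path 3 (9→11→7→5→6→10→2→0→3, push 3): res(7,5)=15
after path 4 (9→8→2→10→6→4→3, push 3): res(7,5)=15
after path 5 (9→8→7→5→6→4→3, push 3): res(7,5)=12
after path 6 (9→11→7→5→6→4→3, push 6): res(7,5)=6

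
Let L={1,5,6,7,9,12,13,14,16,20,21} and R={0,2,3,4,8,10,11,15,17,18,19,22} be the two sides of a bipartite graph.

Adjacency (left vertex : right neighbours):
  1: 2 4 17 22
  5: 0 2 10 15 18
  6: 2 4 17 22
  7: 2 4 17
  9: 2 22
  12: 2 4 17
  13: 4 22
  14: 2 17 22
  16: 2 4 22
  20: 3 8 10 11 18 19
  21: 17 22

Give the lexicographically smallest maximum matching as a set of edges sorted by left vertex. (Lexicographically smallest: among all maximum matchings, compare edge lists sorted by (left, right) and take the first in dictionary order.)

|M| = 6 (so the lex-smallest maximum matching has 6 edges)
process left vertices in ascending order; for each, take the smallest-labelled available neighbour that still permits 6 edges overall, or leave it unmatched if none does
lex-smallest matching: {1-2, 5-0, 6-4, 7-17, 9-22, 20-3}

Lex-smallest maximum matching: {(1,2), (5,0), (6,4), (7,17), (9,22), (20,3)}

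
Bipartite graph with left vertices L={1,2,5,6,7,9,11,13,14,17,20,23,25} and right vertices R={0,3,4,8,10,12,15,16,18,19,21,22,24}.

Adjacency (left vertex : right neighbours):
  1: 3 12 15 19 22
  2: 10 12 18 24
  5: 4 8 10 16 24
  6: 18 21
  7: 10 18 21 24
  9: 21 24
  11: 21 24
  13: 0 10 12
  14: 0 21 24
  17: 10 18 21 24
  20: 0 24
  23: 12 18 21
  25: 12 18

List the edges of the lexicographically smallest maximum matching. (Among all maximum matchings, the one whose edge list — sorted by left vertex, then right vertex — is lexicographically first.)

Lex-smallest maximum matching: {(1,3), (2,10), (5,4), (6,18), (7,21), (9,24), (13,0), (23,12)}

|M| = 8 (so the lex-smallest maximum matching has 8 edges)
process left vertices in ascending order; for each, take the smallest-labelled available neighbour that still permits 8 edges overall, or leave it unmatched if none does
lex-smallest matching: {1-3, 2-10, 5-4, 6-18, 7-21, 9-24, 13-0, 23-12}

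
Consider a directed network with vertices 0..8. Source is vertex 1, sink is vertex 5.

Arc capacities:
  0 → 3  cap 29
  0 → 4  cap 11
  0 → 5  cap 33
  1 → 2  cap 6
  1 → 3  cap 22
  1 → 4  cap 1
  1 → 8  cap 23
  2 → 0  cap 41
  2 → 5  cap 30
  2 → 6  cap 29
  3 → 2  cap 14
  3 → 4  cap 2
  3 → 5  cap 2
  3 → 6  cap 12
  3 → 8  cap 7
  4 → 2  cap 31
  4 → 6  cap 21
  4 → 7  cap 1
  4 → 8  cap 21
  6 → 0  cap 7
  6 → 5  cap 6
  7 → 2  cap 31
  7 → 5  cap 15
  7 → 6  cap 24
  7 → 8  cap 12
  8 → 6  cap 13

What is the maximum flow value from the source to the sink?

augment #1: 1→2→5 bottleneck 6, total now 6
augment #2: 1→3→5 bottleneck 2, total now 8
augment #3: 1→3→2→5 bottleneck 14, total now 22
augment #4: 1→3→6→5 bottleneck 6, total now 28
augment #5: 1→4→2→5 bottleneck 1, total now 29
augment #6: 1→8→6→0→5 bottleneck 7, total now 36
augment #7: 1→8→6→3→4→2→5 bottleneck 2, total now 38

Maximum flow value: 38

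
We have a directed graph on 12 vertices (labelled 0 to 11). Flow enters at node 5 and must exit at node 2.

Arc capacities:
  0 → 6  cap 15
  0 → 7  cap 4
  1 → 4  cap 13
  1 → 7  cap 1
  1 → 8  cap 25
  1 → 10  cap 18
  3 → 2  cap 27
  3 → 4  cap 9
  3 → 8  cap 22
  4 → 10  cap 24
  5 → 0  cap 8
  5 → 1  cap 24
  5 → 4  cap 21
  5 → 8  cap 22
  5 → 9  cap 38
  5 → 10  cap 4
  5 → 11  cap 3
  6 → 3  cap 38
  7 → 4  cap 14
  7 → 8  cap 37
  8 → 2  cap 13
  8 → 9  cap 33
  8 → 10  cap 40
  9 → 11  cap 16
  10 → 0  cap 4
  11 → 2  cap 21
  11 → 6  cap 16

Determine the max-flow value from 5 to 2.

augment #1: 5→8→2 bottleneck 13, total now 13
augment #2: 5→11→2 bottleneck 3, total now 16
augment #3: 5→9→11→2 bottleneck 16, total now 32
augment #4: 5→0→6→3→2 bottleneck 8, total now 40
augment #5: 5→10→0→6→3→2 bottleneck 4, total now 44

Maximum flow value: 44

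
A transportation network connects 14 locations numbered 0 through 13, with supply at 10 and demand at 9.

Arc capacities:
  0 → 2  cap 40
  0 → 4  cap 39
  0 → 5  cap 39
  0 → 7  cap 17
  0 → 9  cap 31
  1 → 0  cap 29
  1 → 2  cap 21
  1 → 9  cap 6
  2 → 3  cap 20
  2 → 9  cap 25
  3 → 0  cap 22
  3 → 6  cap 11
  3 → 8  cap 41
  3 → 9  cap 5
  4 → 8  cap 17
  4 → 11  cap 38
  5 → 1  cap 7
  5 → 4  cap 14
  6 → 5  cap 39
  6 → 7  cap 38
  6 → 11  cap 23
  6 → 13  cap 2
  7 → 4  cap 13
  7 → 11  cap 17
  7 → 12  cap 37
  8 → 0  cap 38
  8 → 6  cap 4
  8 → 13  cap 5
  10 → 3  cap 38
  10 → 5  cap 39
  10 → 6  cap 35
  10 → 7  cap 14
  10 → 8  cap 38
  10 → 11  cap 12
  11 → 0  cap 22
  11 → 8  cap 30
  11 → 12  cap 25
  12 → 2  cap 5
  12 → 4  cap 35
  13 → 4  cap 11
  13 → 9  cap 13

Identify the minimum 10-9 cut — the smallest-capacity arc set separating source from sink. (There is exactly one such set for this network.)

augment #1: 10→3→9 push 5
augment #2: 10→3→0→9 push 22
augment #3: 10→5→1→9 push 6
augment #4: 10→6→13→9 push 2
augment #5: 10→8→0→9 push 9
augment #6: 10→8→13→9 push 5
augment #7: 10→5→1→2→9 push 1
augment #8: 10→7→12→2→9 push 5
augment #9: 10→8→0→2→9 push 19
max flow = 74; residual-reachable set from 10 gives S-side
cut edges (S→T): {(0,9), (1,9), (2,9), (3,9), (6,13), (8,13)} total cap 74

Min-cut arcs: {(0,9), (1,9), (2,9), (3,9), (6,13), (8,13)} (total capacity 74)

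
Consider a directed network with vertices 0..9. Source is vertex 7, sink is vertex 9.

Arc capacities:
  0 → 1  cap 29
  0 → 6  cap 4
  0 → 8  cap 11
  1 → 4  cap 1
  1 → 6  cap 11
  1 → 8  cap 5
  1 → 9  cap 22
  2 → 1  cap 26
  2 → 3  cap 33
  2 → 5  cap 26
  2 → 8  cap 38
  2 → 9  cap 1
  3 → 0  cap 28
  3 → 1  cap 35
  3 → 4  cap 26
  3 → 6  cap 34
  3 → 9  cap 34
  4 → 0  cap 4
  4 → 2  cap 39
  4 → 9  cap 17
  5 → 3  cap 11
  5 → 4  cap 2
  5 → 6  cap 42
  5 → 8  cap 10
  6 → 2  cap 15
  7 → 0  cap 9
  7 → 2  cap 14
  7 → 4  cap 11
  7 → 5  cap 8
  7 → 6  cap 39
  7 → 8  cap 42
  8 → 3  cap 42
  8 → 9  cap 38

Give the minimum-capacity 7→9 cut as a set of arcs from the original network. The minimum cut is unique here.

augment #1: 7→2→9 push 1
augment #2: 7→4→9 push 11
augment #3: 7→8→9 push 38
augment #4: 7→0→1→9 push 9
augment #5: 7→2→1→9 push 13
augment #6: 7→5→3→9 push 8
augment #7: 7→8→3→9 push 4
augment #8: 7→6→2→3→9 push 15
max flow = 99; residual-reachable set from 7 gives S-side
cut edges (S→T): {(6,2), (7,0), (7,2), (7,4), (7,5), (7,8)} total cap 99

Min-cut arcs: {(6,2), (7,0), (7,2), (7,4), (7,5), (7,8)} (total capacity 99)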